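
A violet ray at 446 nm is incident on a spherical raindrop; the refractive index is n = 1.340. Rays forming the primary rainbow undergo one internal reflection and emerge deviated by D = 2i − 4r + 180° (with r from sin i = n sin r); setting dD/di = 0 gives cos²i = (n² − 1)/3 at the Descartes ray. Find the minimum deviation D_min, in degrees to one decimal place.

138.9°

cos²i = (1.79560 − 1)/3 = 0.26520; i = arccos(0.51498) = 59.004°.
sin r = sin 59.004°/1.340 = 0.63971; r = 39.770°.
D_min = 2·59.004° − 4·39.770° + 180° = 138.929°.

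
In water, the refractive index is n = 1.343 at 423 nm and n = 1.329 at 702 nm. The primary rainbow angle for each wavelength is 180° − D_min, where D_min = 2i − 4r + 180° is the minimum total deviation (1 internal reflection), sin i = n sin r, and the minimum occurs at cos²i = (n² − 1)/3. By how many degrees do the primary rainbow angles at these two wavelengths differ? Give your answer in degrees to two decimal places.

2.02°

At 423 nm (n = 1.343): cos²i = 0.26788 → i = 58.830°, r = 39.577°, D_min = 139.354°, rainbow angle = 40.646°.
At 702 nm (n = 1.329): cos²i = 0.25541 → i = 59.643°, r = 40.487°, D_min = 137.337°, rainbow angle = 42.663°.
Angular width = |40.646° − 42.663°| = 2.017°.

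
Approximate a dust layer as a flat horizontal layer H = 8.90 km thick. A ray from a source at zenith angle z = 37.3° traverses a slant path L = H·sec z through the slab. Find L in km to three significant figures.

sec z = 1/cos 37.3° = 1.2571.
L = 8.90 × 1.2571 = 11.188 km.

11.2 km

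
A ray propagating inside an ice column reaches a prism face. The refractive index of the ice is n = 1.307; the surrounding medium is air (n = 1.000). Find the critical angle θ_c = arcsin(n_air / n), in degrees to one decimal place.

sin θ_c = n_air / n = 1.000 / 1.307 = 0.7651.
θ_c = arcsin(0.7651) = 49.92°.

49.9°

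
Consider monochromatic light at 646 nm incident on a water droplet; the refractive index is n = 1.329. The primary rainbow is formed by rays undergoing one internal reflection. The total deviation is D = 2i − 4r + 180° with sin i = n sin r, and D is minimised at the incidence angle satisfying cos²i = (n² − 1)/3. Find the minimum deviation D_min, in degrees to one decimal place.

cos²i = (1.76624 − 1)/3 = 0.25541; i = arccos(0.50538) = 59.643°.
sin r = sin 59.643°/1.329 = 0.64928; r = 40.487°.
D_min = 2·59.643° − 4·40.487° + 180° = 137.337°.

137.3°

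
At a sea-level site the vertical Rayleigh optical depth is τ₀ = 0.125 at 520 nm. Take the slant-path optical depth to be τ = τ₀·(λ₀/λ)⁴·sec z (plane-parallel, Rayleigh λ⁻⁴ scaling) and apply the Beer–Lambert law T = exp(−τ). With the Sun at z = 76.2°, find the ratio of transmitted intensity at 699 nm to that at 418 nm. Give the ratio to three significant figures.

2.99

Airmass: sec 76.2° = 4.1923.
τ(699 nm) = 0.125 × (520/699)⁴ × 4.1923 = 0.125 × 0.3063 × 4.1923 = 0.1605.
τ(418 nm) = 0.125 × (520/418)⁴ × 4.1923 = 0.125 × 2.3950 × 4.1923 = 1.2551.
T(699)/T(418) = exp(τ_B − τ_A) = exp(1.0946) = 2.9879.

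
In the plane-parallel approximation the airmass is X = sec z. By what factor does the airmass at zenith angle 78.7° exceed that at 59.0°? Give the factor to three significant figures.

2.63

X(78.7°)/X(59.0°) = sec 78.7° / sec 59.0° = cos 59.0° / cos 78.7° = 0.5150/0.1959 = 2.6285.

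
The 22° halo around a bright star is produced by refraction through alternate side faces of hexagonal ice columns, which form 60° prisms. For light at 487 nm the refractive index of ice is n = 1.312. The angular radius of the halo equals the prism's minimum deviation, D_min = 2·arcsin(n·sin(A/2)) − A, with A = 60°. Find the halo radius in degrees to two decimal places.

n·sin(A/2) = 1.312 × sin 30° = 1.312 × 0.5000 = 0.6560.
D_min = 2·arcsin(0.6560) − 60° = 2 × 40.996° − 60° = 21.991°.

21.99°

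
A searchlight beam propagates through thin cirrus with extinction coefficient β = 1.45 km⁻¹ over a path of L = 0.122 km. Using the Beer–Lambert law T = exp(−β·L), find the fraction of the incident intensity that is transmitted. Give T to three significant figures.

0.838

τ = β·L = 1.45 × 0.122 = 0.1769.
T = exp(−0.1769) = 0.8379.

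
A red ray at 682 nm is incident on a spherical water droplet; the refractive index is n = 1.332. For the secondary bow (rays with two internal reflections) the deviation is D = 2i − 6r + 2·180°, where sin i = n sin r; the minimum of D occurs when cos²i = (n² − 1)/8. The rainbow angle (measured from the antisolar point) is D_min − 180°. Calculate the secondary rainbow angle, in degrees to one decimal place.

50.6°

cos²i = (1.77422 − 1)/8 = 0.09678; i = arccos(0.31109) = 71.875°.
sin r = sin 71.875°/1.332 = 0.71350; r = 45.520°.
D_min = 2·71.875° − 6·45.520° + 360° = 230.628°.
Rainbow angle = D_min − 180° = 50.628°.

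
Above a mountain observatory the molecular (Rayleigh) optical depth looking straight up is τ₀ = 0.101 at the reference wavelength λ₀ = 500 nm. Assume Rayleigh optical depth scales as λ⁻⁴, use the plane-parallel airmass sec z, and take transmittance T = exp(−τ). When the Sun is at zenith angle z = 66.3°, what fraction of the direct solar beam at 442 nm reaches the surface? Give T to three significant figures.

0.663

sec 66.3° = 2.4879.
τ = 0.101 × (500/442)⁴ × 2.4879 = 0.101 × 1.6375 × 2.4879 = 0.4115.
T = exp(−0.4115) = 0.6627.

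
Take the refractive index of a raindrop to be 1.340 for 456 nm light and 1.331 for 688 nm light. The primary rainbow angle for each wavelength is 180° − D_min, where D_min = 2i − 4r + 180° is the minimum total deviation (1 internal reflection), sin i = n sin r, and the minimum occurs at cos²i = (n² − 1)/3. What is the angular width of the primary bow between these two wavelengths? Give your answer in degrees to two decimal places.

1.30°

At 456 nm (n = 1.340): cos²i = 0.26520 → i = 59.004°, r = 39.770°, D_min = 138.929°, rainbow angle = 41.071°.
At 688 nm (n = 1.331): cos²i = 0.25719 → i = 59.527°, r = 40.356°, D_min = 137.630°, rainbow angle = 42.370°.
Angular width = |41.071° − 42.370°| = 1.299°.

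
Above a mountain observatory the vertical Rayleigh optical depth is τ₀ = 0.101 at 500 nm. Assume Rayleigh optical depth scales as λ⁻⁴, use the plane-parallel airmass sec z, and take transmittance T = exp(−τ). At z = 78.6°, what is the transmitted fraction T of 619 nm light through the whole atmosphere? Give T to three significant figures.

sec 78.6° = 5.0593.
τ = 0.101 × (500/619)⁴ × 5.0593 = 0.101 × 0.4257 × 5.0593 = 0.2175.
T = exp(−0.2175) = 0.8045.

0.805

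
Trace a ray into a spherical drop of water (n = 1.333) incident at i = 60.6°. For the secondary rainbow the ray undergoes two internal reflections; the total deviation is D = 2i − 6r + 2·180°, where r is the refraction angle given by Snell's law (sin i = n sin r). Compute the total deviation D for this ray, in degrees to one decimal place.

236.3°

sin r = sin 60.6° / 1.333 = 0.8712/1.333 = 0.6536; r = 40.81°.
D = 2·60.6° − 6·40.81° + 2·180° = 121.20° − 244.87° + 360° = 236.33°.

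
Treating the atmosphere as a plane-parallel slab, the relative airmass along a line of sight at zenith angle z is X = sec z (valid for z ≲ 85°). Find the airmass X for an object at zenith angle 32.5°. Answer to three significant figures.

1.19

X = sec z = 1/cos 32.5° = 1/0.8434 = 1.1857.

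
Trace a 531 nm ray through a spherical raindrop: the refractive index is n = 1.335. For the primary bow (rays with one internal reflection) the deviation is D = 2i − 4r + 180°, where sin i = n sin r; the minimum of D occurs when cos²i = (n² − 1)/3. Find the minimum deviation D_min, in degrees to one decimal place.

138.2°

cos²i = (1.78222 − 1)/3 = 0.26074; i = arccos(0.51063) = 59.294°.
sin r = sin 59.294°/1.335 = 0.64405; r = 40.094°.
D_min = 2·59.294° − 4·40.094° + 180° = 138.212°.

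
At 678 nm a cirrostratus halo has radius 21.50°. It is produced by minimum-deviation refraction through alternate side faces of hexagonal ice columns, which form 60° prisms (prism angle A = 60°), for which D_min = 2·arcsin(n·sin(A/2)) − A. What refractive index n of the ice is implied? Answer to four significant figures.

1.306

Rearranging: n = sin((D_min + A)/2) / sin(A/2).
(D_min + A)/2 = (21.50° + 60°)/2 = 40.750°.
n = sin 40.750° / sin 30° = 0.6528 / 0.5000 = 1.3055.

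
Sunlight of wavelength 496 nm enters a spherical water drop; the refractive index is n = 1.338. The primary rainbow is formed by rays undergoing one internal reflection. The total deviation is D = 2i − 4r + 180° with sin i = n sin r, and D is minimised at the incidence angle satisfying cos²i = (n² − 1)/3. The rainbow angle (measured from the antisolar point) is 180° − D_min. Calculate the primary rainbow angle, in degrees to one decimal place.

cos²i = (1.79024 − 1)/3 = 0.26341; i = arccos(0.51324) = 59.120°.
sin r = sin 59.120°/1.338 = 0.64144; r = 39.899°.
D_min = 2·59.120° − 4·39.899° + 180° = 138.643°.
Rainbow angle = 180° − D_min = 41.357°.

41.4°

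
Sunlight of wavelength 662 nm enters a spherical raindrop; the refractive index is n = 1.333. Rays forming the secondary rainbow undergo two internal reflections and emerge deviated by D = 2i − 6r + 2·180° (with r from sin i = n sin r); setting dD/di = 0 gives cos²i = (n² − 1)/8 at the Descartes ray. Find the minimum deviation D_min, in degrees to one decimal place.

cos²i = (1.77689 − 1)/8 = 0.09711; i = arccos(0.31163) = 71.843°.
sin r = sin 71.843°/1.333 = 0.71283; r = 45.466°.
D_min = 2·71.843° − 6·45.466° + 360° = 230.891°.

230.9°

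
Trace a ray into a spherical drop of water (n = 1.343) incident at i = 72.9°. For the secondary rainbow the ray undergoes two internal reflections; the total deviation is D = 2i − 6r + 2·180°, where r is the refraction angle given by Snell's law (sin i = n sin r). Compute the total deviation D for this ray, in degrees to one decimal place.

233.6°

sin r = sin 72.9° / 1.343 = 0.9558/1.343 = 0.7117; r = 45.37°.
D = 2·72.9° − 6·45.37° + 2·180° = 145.80° − 272.23° + 360° = 233.57°.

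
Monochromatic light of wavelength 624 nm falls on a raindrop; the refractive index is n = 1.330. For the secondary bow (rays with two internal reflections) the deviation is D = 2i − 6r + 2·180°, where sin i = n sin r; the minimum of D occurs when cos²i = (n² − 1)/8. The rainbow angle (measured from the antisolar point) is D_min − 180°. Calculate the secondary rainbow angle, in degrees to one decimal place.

50.1°

cos²i = (1.76890 − 1)/8 = 0.09611; i = arccos(0.31002) = 71.940°.
sin r = sin 71.940°/1.330 = 0.71483; r = 45.630°.
D_min = 2·71.940° − 6·45.630° + 360° = 230.101°.
Rainbow angle = D_min − 180° = 50.101°.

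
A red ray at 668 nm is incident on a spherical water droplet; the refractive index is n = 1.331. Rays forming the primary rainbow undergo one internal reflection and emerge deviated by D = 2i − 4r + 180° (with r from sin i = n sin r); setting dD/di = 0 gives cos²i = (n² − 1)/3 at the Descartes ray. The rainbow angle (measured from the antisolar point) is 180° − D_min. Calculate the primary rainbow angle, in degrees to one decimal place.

cos²i = (1.77156 − 1)/3 = 0.25719; i = arccos(0.50714) = 59.527°.
sin r = sin 59.527°/1.331 = 0.64753; r = 40.356°.
D_min = 2·59.527° − 4·40.356° + 180° = 137.630°.
Rainbow angle = 180° − D_min = 42.370°.

42.4°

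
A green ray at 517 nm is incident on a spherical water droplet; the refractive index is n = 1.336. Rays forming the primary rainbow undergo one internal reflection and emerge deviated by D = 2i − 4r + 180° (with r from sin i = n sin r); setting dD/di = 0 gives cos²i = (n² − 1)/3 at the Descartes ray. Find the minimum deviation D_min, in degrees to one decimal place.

138.4°

cos²i = (1.78490 − 1)/3 = 0.26163; i = arccos(0.51150) = 59.236°.
sin r = sin 59.236°/1.336 = 0.64318; r = 40.029°.
D_min = 2·59.236° − 4·40.029° + 180° = 138.356°.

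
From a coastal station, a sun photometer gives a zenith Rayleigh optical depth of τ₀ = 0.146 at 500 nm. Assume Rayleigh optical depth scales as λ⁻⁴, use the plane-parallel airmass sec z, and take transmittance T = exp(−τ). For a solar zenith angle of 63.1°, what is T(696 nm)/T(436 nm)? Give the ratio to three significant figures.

1.60

Airmass: sec 63.1° = 2.2103.
τ(696 nm) = 0.146 × (500/696)⁴ × 2.2103 = 0.146 × 0.2663 × 2.2103 = 0.0859.
τ(436 nm) = 0.146 × (500/436)⁴ × 2.2103 = 0.146 × 1.7296 × 2.2103 = 0.5581.
T(696)/T(436) = exp(τ_B − τ_A) = exp(0.4722) = 1.6035.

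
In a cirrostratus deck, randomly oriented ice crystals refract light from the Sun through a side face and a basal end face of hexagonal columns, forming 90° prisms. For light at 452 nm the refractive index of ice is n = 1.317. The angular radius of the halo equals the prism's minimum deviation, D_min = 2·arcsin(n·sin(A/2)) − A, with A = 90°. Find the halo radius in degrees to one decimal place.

n·sin(A/2) = 1.317 × sin 45° = 1.317 × 0.7071 = 0.9313.
D_min = 2·arcsin(0.9313) − 90° = 2 × 68.632° − 90° = 47.264°.

47.3°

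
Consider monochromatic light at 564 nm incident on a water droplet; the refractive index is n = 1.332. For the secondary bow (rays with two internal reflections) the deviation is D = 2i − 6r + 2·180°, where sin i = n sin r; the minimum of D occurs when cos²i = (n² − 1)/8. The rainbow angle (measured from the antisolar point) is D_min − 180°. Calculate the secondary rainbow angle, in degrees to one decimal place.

cos²i = (1.77422 − 1)/8 = 0.09678; i = arccos(0.31109) = 71.875°.
sin r = sin 71.875°/1.332 = 0.71350; r = 45.520°.
D_min = 2·71.875° − 6·45.520° + 360° = 230.628°.
Rainbow angle = D_min − 180° = 50.628°.

50.6°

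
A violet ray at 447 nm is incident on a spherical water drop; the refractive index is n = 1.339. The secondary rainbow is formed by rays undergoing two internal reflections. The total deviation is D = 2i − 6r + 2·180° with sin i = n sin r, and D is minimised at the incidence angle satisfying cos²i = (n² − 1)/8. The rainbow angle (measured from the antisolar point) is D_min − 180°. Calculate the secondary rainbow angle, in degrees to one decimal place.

cos²i = (1.79292 − 1)/8 = 0.09912; i = arccos(0.31483) = 71.650°.
sin r = sin 71.650°/1.339 = 0.70885; r = 45.141°.
D_min = 2·71.650° − 6·45.141° + 360° = 232.451°.
Rainbow angle = D_min − 180° = 52.451°.

52.5°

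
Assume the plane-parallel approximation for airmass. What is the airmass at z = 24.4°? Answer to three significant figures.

X = sec z = 1/cos 24.4° = 1/0.9107 = 1.0981.

1.10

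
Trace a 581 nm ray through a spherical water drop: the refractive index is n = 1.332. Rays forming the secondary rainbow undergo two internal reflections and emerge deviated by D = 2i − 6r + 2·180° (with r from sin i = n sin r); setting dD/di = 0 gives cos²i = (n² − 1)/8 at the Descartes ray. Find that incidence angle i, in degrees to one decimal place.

71.9°

cos²i = (1.332² − 1)/8 = (1.77422 − 1)/8 = 0.09678.
cos i = 0.31109, so i = 71.875°.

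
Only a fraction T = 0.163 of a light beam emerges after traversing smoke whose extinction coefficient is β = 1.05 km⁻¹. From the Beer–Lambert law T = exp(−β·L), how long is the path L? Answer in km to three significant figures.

1.73 km

Beer–Lambert: T = exp(−βL) ⇒ L = −ln(T)/β = −ln(0.163)/1.05 = 1.8140/1.05 = 1.728 km.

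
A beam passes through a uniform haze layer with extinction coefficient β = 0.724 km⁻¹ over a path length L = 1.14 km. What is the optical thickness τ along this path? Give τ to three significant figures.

0.825

τ = β·L = 0.724 × 1.14 = 0.8254.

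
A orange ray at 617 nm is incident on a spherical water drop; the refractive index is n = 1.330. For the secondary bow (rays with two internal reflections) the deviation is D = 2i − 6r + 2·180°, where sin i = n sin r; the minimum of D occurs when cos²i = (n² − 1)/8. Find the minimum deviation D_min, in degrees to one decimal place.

230.1°

cos²i = (1.76890 − 1)/8 = 0.09611; i = arccos(0.31002) = 71.940°.
sin r = sin 71.940°/1.330 = 0.71483; r = 45.630°.
D_min = 2·71.940° − 6·45.630° + 360° = 230.101°.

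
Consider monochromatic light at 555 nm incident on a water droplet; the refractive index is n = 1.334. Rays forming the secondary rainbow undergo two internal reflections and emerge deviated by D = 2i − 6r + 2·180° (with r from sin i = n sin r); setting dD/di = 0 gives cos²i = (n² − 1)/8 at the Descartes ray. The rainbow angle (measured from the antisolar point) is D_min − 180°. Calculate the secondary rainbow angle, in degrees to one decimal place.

51.2°

cos²i = (1.77956 − 1)/8 = 0.09744; i = arccos(0.31216) = 71.810°.
sin r = sin 71.810°/1.334 = 0.71217; r = 45.411°.
D_min = 2·71.810° − 6·45.411° + 360° = 231.153°.
Rainbow angle = D_min − 180° = 51.153°.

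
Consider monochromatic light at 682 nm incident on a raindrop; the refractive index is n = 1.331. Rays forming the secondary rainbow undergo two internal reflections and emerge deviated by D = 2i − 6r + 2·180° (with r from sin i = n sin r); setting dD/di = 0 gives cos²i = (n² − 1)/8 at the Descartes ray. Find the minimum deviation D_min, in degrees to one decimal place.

230.4°

cos²i = (1.77156 − 1)/8 = 0.09645; i = arccos(0.31056) = 71.907°.
sin r = sin 71.907°/1.331 = 0.71417; r = 45.575°.
D_min = 2·71.907° − 6·45.575° + 360° = 230.365°.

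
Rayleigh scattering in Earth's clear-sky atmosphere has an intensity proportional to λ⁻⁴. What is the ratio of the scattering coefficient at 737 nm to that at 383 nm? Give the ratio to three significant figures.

Rayleigh scattering ∝ λ⁻⁴, so the ratio of coefficients is the inverse fourth power of the wavelength ratio.
σ(737)/σ(383) = (383/737)⁴ = (0.5197)⁴ = 0.07293.

0.0729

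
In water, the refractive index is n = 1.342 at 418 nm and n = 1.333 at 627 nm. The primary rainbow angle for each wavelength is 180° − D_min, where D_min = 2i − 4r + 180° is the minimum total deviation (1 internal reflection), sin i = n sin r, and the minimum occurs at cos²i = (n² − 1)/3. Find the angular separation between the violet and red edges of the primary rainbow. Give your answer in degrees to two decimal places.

At 418 nm (n = 1.342): cos²i = 0.26699 → i = 58.888°, r = 39.641°, D_min = 139.213°, rainbow angle = 40.787°.
At 627 nm (n = 1.333): cos²i = 0.25896 → i = 59.410°, r = 40.225°, D_min = 137.922°, rainbow angle = 42.078°.
Angular width = |40.787° − 42.078°| = 1.291°.

1.29°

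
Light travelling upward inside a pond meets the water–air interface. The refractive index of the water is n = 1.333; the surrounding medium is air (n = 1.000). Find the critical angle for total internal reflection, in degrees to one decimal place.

sin θ_c = n_air / n = 1.000 / 1.333 = 0.7502.
θ_c = arcsin(0.7502) = 48.61°.

48.6°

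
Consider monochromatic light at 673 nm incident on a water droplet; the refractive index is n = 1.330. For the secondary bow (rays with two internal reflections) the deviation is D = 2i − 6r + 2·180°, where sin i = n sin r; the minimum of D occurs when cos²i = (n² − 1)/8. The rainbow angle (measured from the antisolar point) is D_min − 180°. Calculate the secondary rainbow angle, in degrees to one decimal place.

cos²i = (1.76890 − 1)/8 = 0.09611; i = arccos(0.31002) = 71.940°.
sin r = sin 71.940°/1.330 = 0.71483; r = 45.630°.
D_min = 2·71.940° − 6·45.630° + 360° = 230.101°.
Rainbow angle = D_min − 180° = 50.101°.

50.1°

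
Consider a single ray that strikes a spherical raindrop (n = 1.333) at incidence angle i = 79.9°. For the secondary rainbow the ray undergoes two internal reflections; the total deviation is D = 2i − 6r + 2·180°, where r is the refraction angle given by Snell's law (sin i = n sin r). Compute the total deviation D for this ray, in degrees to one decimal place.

234.1°

sin r = sin 79.9° / 1.333 = 0.9845/1.333 = 0.7386; r = 47.61°.
D = 2·79.9° − 6·47.61° + 2·180° = 159.80° − 285.65° + 360° = 234.15°.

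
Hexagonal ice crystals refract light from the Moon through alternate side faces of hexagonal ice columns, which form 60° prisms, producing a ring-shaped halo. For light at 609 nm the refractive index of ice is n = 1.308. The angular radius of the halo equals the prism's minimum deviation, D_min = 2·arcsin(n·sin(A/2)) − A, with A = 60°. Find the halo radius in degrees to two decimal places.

21.69°

n·sin(A/2) = 1.308 × sin 30° = 1.308 × 0.5000 = 0.6540.
D_min = 2·arcsin(0.6540) − 60° = 2 × 40.844° − 60° = 21.688°.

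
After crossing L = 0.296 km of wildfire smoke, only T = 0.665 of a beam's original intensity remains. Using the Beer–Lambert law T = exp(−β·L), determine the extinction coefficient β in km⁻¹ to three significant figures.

Beer–Lambert: T = exp(−βL) ⇒ β = −ln(T)/L = −ln(0.665)/0.296 = 0.4080/0.296 = 1.378 km⁻¹.

1.38 km⁻¹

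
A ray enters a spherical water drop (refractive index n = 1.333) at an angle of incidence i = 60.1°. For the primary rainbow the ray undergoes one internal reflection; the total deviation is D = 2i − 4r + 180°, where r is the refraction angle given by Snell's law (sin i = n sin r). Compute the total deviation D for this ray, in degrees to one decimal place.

137.9°

sin r = sin 60.1° / 1.333 = 0.8669/1.333 = 0.6503; r = 40.57°.
D = 2·60.1° − 4·40.57° + 180° = 120.20° − 162.27° + 180° = 137.93°.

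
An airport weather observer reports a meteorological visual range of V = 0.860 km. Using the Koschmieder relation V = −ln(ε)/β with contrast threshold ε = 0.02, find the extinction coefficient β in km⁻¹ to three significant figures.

4.55 km⁻¹

β = −ln(0.02) / V = 3.912 / 0.860 = 4.5489 km⁻¹.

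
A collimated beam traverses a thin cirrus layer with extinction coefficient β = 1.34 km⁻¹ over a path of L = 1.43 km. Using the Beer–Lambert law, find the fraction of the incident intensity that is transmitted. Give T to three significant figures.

0.147

τ = β·L = 1.34 × 1.43 = 1.9162.
T = exp(−1.9162) = 0.1472.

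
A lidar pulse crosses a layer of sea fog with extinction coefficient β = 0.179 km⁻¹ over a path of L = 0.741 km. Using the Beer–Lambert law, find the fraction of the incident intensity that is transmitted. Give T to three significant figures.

0.876

τ = β·L = 0.179 × 0.741 = 0.1326.
T = exp(−0.1326) = 0.8758.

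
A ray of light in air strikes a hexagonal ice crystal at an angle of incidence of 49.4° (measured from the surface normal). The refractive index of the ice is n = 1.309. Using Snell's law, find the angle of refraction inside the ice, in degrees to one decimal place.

Snell: sin θ_r = sin θ_i / n = sin 49.4° / 1.309 = 0.7593 / 1.309 = 0.5800.
θ_r = arcsin(0.5800) = 35.45°.

35.5°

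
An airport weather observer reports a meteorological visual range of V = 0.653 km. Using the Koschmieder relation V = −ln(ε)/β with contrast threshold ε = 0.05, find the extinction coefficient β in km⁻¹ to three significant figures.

β = −ln(0.05) / V = 2.996 / 0.653 = 4.5876 km⁻¹.

4.59 km⁻¹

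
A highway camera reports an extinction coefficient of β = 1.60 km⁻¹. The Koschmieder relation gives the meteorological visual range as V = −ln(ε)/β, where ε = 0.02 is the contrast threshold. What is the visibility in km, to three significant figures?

2.45 km

V = −ln(0.02) / 1.60 = 3.912 / 1.60 = 2.4450 km.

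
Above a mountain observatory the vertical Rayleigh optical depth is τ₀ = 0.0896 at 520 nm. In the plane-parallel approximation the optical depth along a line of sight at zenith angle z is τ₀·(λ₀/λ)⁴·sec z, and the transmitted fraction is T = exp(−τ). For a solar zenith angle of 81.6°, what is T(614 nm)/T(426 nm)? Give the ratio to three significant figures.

2.85

Airmass: sec 81.6° = 6.8454.
τ(614 nm) = 0.0896 × (520/614)⁴ × 6.8454 = 0.0896 × 0.5144 × 6.8454 = 0.3155.
τ(426 nm) = 0.0896 × (520/426)⁴ × 6.8454 = 0.0896 × 2.2201 × 6.8454 = 1.3617.
T(614)/T(426) = exp(τ_B − τ_A) = exp(1.0462) = 2.8467.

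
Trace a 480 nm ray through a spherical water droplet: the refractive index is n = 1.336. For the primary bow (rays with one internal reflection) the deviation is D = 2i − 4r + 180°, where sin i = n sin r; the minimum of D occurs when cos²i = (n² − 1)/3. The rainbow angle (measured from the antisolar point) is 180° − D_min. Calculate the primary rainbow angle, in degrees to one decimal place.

41.6°

cos²i = (1.78490 − 1)/3 = 0.26163; i = arccos(0.51150) = 59.236°.
sin r = sin 59.236°/1.336 = 0.64318; r = 40.029°.
D_min = 2·59.236° − 4·40.029° + 180° = 138.356°.
Rainbow angle = 180° − D_min = 41.644°.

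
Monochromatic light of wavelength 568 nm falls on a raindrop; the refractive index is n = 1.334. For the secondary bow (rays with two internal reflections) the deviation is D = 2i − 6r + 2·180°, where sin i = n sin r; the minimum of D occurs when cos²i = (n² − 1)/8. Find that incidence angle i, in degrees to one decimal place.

cos²i = (1.334² − 1)/8 = (1.77956 − 1)/8 = 0.09744.
cos i = 0.31216, so i = 71.810°.

71.8°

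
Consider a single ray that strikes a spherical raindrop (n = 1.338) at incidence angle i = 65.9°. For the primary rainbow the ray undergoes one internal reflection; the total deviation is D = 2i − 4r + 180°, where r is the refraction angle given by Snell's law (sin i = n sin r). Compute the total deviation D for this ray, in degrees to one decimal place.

sin r = sin 65.9° / 1.338 = 0.9128/1.338 = 0.6822; r = 43.02°.
D = 2·65.9° − 4·43.02° + 180° = 131.80° − 172.08° + 180° = 139.72°.

139.7°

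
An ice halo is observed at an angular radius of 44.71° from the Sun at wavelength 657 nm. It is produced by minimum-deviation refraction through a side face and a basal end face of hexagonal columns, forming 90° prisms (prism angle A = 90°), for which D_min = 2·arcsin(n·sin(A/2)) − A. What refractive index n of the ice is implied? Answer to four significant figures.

1.305

Rearranging: n = sin((D_min + A)/2) / sin(A/2).
(D_min + A)/2 = (44.71° + 90°)/2 = 67.355°.
n = sin 67.355° / sin 45° = 0.9229 / 0.7071 = 1.3052.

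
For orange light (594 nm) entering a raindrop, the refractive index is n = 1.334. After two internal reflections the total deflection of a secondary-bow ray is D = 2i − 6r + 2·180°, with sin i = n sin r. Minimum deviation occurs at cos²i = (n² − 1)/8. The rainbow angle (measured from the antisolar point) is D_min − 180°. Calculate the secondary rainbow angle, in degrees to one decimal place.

cos²i = (1.77956 − 1)/8 = 0.09744; i = arccos(0.31216) = 71.810°.
sin r = sin 71.810°/1.334 = 0.71217; r = 45.411°.
D_min = 2·71.810° − 6·45.411° + 360° = 231.153°.
Rainbow angle = D_min − 180° = 51.153°.

51.2°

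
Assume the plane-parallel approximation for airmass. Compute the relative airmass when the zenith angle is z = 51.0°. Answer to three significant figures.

1.59

X = sec z = 1/cos 51.0° = 1/0.6293 = 1.5890.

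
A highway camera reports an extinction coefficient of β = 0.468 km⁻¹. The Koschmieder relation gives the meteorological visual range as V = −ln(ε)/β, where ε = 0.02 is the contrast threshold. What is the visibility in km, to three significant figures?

8.36 km

V = −ln(0.02) / 0.468 = 3.912 / 0.468 = 8.3590 km.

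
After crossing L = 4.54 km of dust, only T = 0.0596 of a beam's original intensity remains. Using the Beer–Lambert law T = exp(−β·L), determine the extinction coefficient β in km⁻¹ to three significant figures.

0.621 km⁻¹

Beer–Lambert: T = exp(−βL) ⇒ β = −ln(T)/L = −ln(0.0596)/4.54 = 2.8201/4.54 = 0.6212 km⁻¹.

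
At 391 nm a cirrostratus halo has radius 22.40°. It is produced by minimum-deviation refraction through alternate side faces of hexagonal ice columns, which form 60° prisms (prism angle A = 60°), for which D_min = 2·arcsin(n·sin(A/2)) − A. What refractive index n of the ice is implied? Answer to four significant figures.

Rearranging: n = sin((D_min + A)/2) / sin(A/2).
(D_min + A)/2 = (22.40° + 60°)/2 = 41.200°.
n = sin 41.200° / sin 30° = 0.6587 / 0.5000 = 1.3174.

1.317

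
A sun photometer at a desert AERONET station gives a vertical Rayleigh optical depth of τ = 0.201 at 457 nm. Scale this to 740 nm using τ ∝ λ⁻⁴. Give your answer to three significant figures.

τ(740 nm) = τ(457 nm) × (457/740)⁴ = 0.201 × (0.6176)⁴ = 0.201 × 0.1455 = 0.0292.

0.0292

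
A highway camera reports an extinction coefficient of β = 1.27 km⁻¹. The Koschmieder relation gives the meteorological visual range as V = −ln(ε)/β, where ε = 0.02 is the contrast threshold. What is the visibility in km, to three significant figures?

V = −ln(0.02) / 1.27 = 3.912 / 1.27 = 3.0803 km.

3.08 km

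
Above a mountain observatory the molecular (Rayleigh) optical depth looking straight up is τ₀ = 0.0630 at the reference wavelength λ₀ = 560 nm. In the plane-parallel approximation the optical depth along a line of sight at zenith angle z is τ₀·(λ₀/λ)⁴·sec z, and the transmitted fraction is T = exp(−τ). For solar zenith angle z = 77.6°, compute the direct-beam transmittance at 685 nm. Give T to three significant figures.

0.877

sec 77.6° = 4.6569.
τ = 0.0630 × (560/685)⁴ × 4.6569 = 0.0630 × 0.4467 × 4.6569 = 0.1310.
T = exp(−0.1310) = 0.8772.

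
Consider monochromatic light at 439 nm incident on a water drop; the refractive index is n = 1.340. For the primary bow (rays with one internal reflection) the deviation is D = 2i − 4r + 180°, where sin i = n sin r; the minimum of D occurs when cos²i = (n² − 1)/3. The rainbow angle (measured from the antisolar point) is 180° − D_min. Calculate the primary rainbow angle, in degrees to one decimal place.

cos²i = (1.79560 − 1)/3 = 0.26520; i = arccos(0.51498) = 59.004°.
sin r = sin 59.004°/1.340 = 0.63971; r = 39.770°.
D_min = 2·59.004° − 4·39.770° + 180° = 138.929°.
Rainbow angle = 180° − D_min = 41.071°.

41.1°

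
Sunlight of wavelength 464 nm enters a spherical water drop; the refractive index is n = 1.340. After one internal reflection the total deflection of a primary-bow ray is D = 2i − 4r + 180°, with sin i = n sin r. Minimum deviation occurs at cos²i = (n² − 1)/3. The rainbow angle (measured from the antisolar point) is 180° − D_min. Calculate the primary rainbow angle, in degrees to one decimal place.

41.1°

cos²i = (1.79560 − 1)/3 = 0.26520; i = arccos(0.51498) = 59.004°.
sin r = sin 59.004°/1.340 = 0.63971; r = 39.770°.
D_min = 2·59.004° − 4·39.770° + 180° = 138.929°.
Rainbow angle = 180° − D_min = 41.071°.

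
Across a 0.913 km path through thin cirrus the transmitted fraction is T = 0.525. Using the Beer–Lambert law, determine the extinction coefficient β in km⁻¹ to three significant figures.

Beer–Lambert: T = exp(−βL) ⇒ β = −ln(T)/L = −ln(0.525)/0.913 = 0.6444/0.913 = 0.7058 km⁻¹.

0.706 km⁻¹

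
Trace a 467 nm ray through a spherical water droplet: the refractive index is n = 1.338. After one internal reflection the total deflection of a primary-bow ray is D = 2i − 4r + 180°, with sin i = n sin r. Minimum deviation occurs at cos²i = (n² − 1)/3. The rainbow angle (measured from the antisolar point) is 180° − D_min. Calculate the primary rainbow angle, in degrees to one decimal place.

41.4°

cos²i = (1.79024 − 1)/3 = 0.26341; i = arccos(0.51324) = 59.120°.
sin r = sin 59.120°/1.338 = 0.64144; r = 39.899°.
D_min = 2·59.120° − 4·39.899° + 180° = 138.643°.
Rainbow angle = 180° − D_min = 41.357°.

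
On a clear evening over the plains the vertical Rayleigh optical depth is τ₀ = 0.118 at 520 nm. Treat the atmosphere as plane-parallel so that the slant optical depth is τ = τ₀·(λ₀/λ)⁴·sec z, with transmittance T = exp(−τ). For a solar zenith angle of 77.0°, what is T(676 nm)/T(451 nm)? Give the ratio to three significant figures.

2.10

Airmass: sec 77.0° = 4.4454.
τ(676 nm) = 0.118 × (520/676)⁴ × 4.4454 = 0.118 × 0.3501 × 4.4454 = 0.1837.
τ(451 nm) = 0.118 × (520/451)⁴ × 4.4454 = 0.118 × 1.7673 × 4.4454 = 0.9270.
T(676)/T(451) = exp(τ_B − τ_A) = exp(0.7434) = 2.1030.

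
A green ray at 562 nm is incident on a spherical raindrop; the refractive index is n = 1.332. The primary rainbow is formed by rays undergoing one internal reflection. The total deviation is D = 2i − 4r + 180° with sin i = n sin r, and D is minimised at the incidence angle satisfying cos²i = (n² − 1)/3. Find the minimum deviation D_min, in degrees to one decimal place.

137.8°

cos²i = (1.77422 − 1)/3 = 0.25807; i = arccos(0.50801) = 59.469°.
sin r = sin 59.469°/1.332 = 0.64666; r = 40.290°.
D_min = 2·59.469° − 4·40.290° + 180° = 137.776°.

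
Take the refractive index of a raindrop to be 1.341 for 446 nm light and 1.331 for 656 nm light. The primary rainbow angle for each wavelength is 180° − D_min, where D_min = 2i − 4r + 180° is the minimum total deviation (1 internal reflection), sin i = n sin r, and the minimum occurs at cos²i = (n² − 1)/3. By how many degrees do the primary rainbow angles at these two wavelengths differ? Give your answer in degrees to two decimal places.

At 446 nm (n = 1.341): cos²i = 0.26609 → i = 58.946°, r = 39.705°, D_min = 139.071°, rainbow angle = 40.929°.
At 656 nm (n = 1.331): cos²i = 0.25719 → i = 59.527°, r = 40.356°, D_min = 137.630°, rainbow angle = 42.370°.
Angular width = |40.929° − 42.370°| = 1.441°.

1.44°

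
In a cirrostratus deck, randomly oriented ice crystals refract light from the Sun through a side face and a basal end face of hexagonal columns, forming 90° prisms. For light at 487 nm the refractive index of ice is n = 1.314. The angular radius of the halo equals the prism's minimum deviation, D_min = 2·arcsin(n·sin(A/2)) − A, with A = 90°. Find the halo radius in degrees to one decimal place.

46.6°

n·sin(A/2) = 1.314 × sin 45° = 1.314 × 0.7071 = 0.9291.
D_min = 2·arcsin(0.9291) − 90° = 2 × 68.301° − 90° = 46.602°.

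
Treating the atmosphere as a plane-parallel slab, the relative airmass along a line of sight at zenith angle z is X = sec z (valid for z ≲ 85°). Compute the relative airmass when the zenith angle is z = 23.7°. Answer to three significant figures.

X = sec z = 1/cos 23.7° = 1/0.9157 = 1.0921.

1.09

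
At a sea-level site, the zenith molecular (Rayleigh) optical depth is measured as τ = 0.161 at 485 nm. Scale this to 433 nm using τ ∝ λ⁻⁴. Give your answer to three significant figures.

τ(433 nm) = τ(485 nm) × (485/433)⁴ = 0.161 × (1.1201)⁴ = 0.161 × 1.5740 = 0.2534.

0.253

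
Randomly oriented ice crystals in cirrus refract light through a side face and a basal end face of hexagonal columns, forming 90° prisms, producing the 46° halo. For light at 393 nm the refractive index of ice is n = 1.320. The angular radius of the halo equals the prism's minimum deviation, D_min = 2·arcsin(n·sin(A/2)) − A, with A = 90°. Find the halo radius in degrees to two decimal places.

n·sin(A/2) = 1.320 × sin 45° = 1.320 × 0.7071 = 0.9334.
D_min = 2·arcsin(0.9334) − 90° = 2 × 68.968° − 90° = 47.936°.

47.94°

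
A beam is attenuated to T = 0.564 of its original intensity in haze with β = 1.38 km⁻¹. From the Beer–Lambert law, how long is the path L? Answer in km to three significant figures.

Beer–Lambert: T = exp(−βL) ⇒ L = −ln(T)/β = −ln(0.564)/1.38 = 0.5727/1.38 = 0.415 km.

0.415 km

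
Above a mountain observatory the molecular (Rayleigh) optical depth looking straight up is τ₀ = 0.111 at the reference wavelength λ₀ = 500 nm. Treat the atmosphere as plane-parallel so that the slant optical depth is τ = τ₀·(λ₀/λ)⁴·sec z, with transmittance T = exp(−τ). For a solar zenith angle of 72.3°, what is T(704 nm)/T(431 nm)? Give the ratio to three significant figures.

Airmass: sec 72.3° = 3.2891.
τ(704 nm) = 0.111 × (500/704)⁴ × 3.2891 = 0.111 × 0.2544 × 3.2891 = 0.0929.
τ(431 nm) = 0.111 × (500/431)⁴ × 3.2891 = 0.111 × 1.8112 × 3.2891 = 0.6613.
T(704)/T(431) = exp(τ_B − τ_A) = exp(0.5684) = 1.7654.

1.77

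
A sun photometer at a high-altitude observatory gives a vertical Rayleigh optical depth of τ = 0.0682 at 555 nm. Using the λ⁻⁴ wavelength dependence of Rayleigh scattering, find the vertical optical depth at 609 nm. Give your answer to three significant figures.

τ(609 nm) = τ(555 nm) × (555/609)⁴ = 0.0682 × (0.9113)⁴ = 0.0682 × 0.6898 = 0.0470.

0.0470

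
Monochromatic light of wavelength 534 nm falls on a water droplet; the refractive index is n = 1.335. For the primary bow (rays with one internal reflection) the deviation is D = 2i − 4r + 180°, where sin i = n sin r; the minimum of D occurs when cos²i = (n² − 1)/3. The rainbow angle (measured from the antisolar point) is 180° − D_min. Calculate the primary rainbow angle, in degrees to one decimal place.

41.8°

cos²i = (1.78222 − 1)/3 = 0.26074; i = arccos(0.51063) = 59.294°.
sin r = sin 59.294°/1.335 = 0.64405; r = 40.094°.
D_min = 2·59.294° − 4·40.094° + 180° = 138.212°.
Rainbow angle = 180° − D_min = 41.788°.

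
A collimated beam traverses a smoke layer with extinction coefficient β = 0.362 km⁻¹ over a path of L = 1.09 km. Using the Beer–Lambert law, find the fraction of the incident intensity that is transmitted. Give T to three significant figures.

0.674

τ = β·L = 0.362 × 1.09 = 0.3946.
T = exp(−0.3946) = 0.6740.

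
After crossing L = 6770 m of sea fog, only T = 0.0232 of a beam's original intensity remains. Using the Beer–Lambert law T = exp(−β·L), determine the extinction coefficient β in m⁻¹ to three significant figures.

0.000556 m⁻¹

Beer–Lambert: T = exp(−βL) ⇒ β = −ln(T)/L = −ln(0.0232)/6770 = 3.7636/6770 = 0.0005559 m⁻¹.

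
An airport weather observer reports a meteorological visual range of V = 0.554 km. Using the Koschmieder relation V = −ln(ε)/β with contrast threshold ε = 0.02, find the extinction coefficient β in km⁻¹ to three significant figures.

β = −ln(0.02) / V = 3.912 / 0.554 = 7.0614 km⁻¹.

7.06 km⁻¹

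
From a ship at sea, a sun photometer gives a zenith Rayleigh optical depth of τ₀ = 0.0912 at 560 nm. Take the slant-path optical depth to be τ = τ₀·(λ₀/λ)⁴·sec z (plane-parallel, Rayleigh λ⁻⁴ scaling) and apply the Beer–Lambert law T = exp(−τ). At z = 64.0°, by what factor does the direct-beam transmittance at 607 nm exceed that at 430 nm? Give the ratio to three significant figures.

1.56

Airmass: sec 64.0° = 2.2812.
τ(607 nm) = 0.0912 × (560/607)⁴ × 2.2812 = 0.0912 × 0.7244 × 2.2812 = 0.1507.
τ(430 nm) = 0.0912 × (560/430)⁴ × 2.2812 = 0.0912 × 2.8766 × 2.2812 = 0.5985.
T(607)/T(430) = exp(τ_B − τ_A) = exp(0.4477) = 1.5648.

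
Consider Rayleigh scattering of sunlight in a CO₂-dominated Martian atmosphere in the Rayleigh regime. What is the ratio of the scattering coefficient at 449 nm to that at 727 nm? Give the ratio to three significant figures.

Rayleigh scattering ∝ λ⁻⁴, so the ratio of coefficients is the inverse fourth power of the wavelength ratio.
σ(449)/σ(727) = (727/449)⁴ = (1.6192)⁴ = 6.873.

6.87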